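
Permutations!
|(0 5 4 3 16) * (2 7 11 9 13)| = 5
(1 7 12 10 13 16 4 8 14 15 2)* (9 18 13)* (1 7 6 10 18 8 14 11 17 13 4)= (1 6 10 9 8 11 17 13 16)(2 7 12 18 4 14 15)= [0, 6, 7, 3, 14, 5, 10, 12, 11, 8, 9, 17, 18, 16, 15, 2, 1, 13, 4]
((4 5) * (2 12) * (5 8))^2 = (12)(4 5 8)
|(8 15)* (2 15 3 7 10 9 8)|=10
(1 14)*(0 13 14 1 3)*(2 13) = (0 2 13 14 3) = [2, 1, 13, 0, 4, 5, 6, 7, 8, 9, 10, 11, 12, 14, 3]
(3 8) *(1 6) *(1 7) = (1 6 7)(3 8) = [0, 6, 2, 8, 4, 5, 7, 1, 3]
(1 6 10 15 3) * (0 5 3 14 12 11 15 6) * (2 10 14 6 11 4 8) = [5, 0, 10, 1, 8, 3, 14, 7, 2, 9, 11, 15, 4, 13, 12, 6] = (0 5 3 1)(2 10 11 15 6 14 12 4 8)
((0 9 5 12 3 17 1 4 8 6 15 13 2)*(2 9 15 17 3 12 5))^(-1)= ((0 15 13 9 2)(1 4 8 6 17))^(-1)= (0 2 9 13 15)(1 17 6 8 4)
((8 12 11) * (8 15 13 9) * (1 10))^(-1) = (1 10)(8 9 13 15 11 12)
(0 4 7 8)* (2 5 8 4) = [2, 1, 5, 3, 7, 8, 6, 4, 0] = (0 2 5 8)(4 7)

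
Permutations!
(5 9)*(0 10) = [10, 1, 2, 3, 4, 9, 6, 7, 8, 5, 0] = (0 10)(5 9)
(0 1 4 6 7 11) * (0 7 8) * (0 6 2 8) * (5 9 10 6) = (0 1 4 2 8 5 9 10 6)(7 11) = [1, 4, 8, 3, 2, 9, 0, 11, 5, 10, 6, 7]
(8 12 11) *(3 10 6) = (3 10 6)(8 12 11) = [0, 1, 2, 10, 4, 5, 3, 7, 12, 9, 6, 8, 11]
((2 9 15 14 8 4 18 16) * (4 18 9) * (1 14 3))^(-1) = (1 3 15 9 4 2 16 18 8 14)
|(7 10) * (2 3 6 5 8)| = 10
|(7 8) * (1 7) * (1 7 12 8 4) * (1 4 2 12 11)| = 4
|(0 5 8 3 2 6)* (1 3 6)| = 12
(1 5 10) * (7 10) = (1 5 7 10) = [0, 5, 2, 3, 4, 7, 6, 10, 8, 9, 1]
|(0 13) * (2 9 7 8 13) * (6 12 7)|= |(0 2 9 6 12 7 8 13)|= 8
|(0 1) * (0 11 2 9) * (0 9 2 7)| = |(0 1 11 7)| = 4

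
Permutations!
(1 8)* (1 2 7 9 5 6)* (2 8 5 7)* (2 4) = (1 5 6)(2 4)(7 9) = [0, 5, 4, 3, 2, 6, 1, 9, 8, 7]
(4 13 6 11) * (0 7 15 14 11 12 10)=(0 7 15 14 11 4 13 6 12 10)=[7, 1, 2, 3, 13, 5, 12, 15, 8, 9, 0, 4, 10, 6, 11, 14]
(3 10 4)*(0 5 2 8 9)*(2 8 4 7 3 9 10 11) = (0 5 8 10 7 3 11 2 4 9) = [5, 1, 4, 11, 9, 8, 6, 3, 10, 0, 7, 2]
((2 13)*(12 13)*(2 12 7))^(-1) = ((2 7)(12 13))^(-1) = (2 7)(12 13)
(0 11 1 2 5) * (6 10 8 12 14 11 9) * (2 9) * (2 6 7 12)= (0 6 10 8 2 5)(1 9 7 12 14 11)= [6, 9, 5, 3, 4, 0, 10, 12, 2, 7, 8, 1, 14, 13, 11]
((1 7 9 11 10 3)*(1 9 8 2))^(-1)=(1 2 8 7)(3 10 11 9)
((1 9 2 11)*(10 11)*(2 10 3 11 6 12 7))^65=(1 10 12 2 11 9 6 7 3)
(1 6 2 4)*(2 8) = (1 6 8 2 4) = [0, 6, 4, 3, 1, 5, 8, 7, 2]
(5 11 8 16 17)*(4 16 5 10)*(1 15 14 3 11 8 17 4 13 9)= (1 15 14 3 11 17 10 13 9)(4 16)(5 8)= [0, 15, 2, 11, 16, 8, 6, 7, 5, 1, 13, 17, 12, 9, 3, 14, 4, 10]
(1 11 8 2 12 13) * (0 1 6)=(0 1 11 8 2 12 13 6)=[1, 11, 12, 3, 4, 5, 0, 7, 2, 9, 10, 8, 13, 6]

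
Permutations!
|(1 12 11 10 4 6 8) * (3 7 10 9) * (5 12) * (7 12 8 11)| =24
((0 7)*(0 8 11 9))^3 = ((0 7 8 11 9))^3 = (0 11 7 9 8)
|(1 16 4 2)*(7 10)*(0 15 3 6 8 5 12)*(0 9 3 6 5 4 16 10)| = |(16)(0 15 6 8 4 2 1 10 7)(3 5 12 9)| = 36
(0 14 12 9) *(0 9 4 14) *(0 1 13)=[1, 13, 2, 3, 14, 5, 6, 7, 8, 9, 10, 11, 4, 0, 12]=(0 1 13)(4 14 12)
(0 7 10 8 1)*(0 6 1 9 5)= (0 7 10 8 9 5)(1 6)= [7, 6, 2, 3, 4, 0, 1, 10, 9, 5, 8]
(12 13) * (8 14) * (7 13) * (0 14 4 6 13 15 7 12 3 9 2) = (0 14 8 4 6 13 3 9 2)(7 15) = [14, 1, 0, 9, 6, 5, 13, 15, 4, 2, 10, 11, 12, 3, 8, 7]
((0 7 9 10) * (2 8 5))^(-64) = ((0 7 9 10)(2 8 5))^(-64) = (10)(2 5 8)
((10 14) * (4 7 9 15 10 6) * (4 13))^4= ((4 7 9 15 10 14 6 13))^4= (4 10)(6 9)(7 14)(13 15)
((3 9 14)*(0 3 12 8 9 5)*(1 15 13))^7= (0 3 5)(1 15 13)(8 12 14 9)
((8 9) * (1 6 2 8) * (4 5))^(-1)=((1 6 2 8 9)(4 5))^(-1)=(1 9 8 2 6)(4 5)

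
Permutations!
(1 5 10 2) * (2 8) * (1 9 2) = [0, 5, 9, 3, 4, 10, 6, 7, 1, 2, 8] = (1 5 10 8)(2 9)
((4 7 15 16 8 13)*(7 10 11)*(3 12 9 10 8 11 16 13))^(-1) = (3 8 4 13 15 7 11 16 10 9 12)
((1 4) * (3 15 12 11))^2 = ((1 4)(3 15 12 11))^2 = (3 12)(11 15)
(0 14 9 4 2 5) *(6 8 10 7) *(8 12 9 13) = (0 14 13 8 10 7 6 12 9 4 2 5) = [14, 1, 5, 3, 2, 0, 12, 6, 10, 4, 7, 11, 9, 8, 13]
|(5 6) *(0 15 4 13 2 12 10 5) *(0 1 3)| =11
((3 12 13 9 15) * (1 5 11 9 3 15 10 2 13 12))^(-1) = (15)(1 3 13 2 10 9 11 5)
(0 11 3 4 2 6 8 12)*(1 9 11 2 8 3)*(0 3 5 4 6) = (0 2)(1 9 11)(3 6 5 4 8 12) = [2, 9, 0, 6, 8, 4, 5, 7, 12, 11, 10, 1, 3]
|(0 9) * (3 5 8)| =|(0 9)(3 5 8)| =6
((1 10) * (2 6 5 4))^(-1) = ((1 10)(2 6 5 4))^(-1) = (1 10)(2 4 5 6)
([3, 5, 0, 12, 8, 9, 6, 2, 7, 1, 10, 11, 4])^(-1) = (0 2 7 8 4 12 3)(1 9 5)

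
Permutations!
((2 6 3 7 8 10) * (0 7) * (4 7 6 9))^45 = (2 7)(4 10)(8 9)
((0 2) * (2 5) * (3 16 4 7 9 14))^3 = (3 7)(4 14)(9 16)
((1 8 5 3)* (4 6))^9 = ((1 8 5 3)(4 6))^9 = (1 8 5 3)(4 6)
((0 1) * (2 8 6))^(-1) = (0 1)(2 6 8)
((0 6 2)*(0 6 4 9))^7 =((0 4 9)(2 6))^7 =(0 4 9)(2 6)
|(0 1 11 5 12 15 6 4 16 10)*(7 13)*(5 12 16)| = 10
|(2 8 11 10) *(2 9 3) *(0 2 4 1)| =|(0 2 8 11 10 9 3 4 1)| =9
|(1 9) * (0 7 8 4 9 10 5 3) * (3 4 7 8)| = |(0 8 7 3)(1 10 5 4 9)| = 20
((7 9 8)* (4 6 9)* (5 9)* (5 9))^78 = ((4 6 9 8 7))^78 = (4 8 6 7 9)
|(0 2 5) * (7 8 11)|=|(0 2 5)(7 8 11)|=3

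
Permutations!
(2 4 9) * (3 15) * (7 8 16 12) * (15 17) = (2 4 9)(3 17 15)(7 8 16 12) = [0, 1, 4, 17, 9, 5, 6, 8, 16, 2, 10, 11, 7, 13, 14, 3, 12, 15]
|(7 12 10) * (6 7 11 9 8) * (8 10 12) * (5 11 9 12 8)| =6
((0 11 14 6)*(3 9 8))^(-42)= (0 14)(6 11)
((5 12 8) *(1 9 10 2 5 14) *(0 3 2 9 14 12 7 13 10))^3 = ((0 3 2 5 7 13 10 9)(1 14)(8 12))^3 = (0 5 10 3 7 9 2 13)(1 14)(8 12)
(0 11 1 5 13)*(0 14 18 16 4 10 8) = [11, 5, 2, 3, 10, 13, 6, 7, 0, 9, 8, 1, 12, 14, 18, 15, 4, 17, 16] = (0 11 1 5 13 14 18 16 4 10 8)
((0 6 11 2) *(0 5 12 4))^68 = (0 12 2 6 4 5 11)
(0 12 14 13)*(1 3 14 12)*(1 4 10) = (0 4 10 1 3 14 13) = [4, 3, 2, 14, 10, 5, 6, 7, 8, 9, 1, 11, 12, 0, 13]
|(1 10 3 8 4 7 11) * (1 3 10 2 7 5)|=8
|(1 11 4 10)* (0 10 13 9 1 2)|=|(0 10 2)(1 11 4 13 9)|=15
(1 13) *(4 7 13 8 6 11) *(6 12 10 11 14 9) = (1 8 12 10 11 4 7 13)(6 14 9) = [0, 8, 2, 3, 7, 5, 14, 13, 12, 6, 11, 4, 10, 1, 9]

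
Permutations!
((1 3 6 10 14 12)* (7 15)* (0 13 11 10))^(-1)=((0 13 11 10 14 12 1 3 6)(7 15))^(-1)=(0 6 3 1 12 14 10 11 13)(7 15)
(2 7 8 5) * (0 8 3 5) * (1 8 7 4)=(0 7 3 5 2 4 1 8)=[7, 8, 4, 5, 1, 2, 6, 3, 0]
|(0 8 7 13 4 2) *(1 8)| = |(0 1 8 7 13 4 2)| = 7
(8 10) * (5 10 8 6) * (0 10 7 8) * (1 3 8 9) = (0 10 6 5 7 9 1 3 8) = [10, 3, 2, 8, 4, 7, 5, 9, 0, 1, 6]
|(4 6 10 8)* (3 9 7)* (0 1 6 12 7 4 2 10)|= 15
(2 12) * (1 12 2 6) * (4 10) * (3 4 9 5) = (1 12 6)(3 4 10 9 5) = [0, 12, 2, 4, 10, 3, 1, 7, 8, 5, 9, 11, 6]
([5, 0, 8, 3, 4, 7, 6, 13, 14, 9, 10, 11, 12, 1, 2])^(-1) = (0 1 13 7 5)(2 14 8)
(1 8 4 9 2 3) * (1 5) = (1 8 4 9 2 3 5) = [0, 8, 3, 5, 9, 1, 6, 7, 4, 2]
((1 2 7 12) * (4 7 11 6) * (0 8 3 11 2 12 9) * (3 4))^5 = (1 12)(3 6 11)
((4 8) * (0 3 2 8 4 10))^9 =(0 10 8 2 3)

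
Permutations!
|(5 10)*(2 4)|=2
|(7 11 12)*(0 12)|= 4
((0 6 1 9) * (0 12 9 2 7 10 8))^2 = (12)(0 1 7 8 6 2 10)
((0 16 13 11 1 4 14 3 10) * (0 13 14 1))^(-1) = ((0 16 14 3 10 13 11)(1 4))^(-1) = (0 11 13 10 3 14 16)(1 4)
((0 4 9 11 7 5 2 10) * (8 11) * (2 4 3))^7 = ((0 3 2 10)(4 9 8 11 7 5))^7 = (0 10 2 3)(4 9 8 11 7 5)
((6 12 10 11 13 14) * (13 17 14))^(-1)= (6 14 17 11 10 12)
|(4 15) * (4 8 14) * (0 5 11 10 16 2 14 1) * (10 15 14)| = |(0 5 11 15 8 1)(2 10 16)(4 14)| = 6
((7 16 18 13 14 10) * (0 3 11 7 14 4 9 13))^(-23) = ((0 3 11 7 16 18)(4 9 13)(10 14))^(-23) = (0 3 11 7 16 18)(4 9 13)(10 14)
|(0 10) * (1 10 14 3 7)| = 6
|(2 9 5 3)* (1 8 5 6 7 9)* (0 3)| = |(0 3 2 1 8 5)(6 7 9)| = 6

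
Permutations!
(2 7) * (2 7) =(7) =[0, 1, 2, 3, 4, 5, 6, 7]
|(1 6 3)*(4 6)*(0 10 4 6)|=|(0 10 4)(1 6 3)|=3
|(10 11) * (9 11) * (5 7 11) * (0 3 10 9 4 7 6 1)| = 10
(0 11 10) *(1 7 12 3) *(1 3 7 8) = (0 11 10)(1 8)(7 12) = [11, 8, 2, 3, 4, 5, 6, 12, 1, 9, 0, 10, 7]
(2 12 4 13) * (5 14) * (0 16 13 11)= (0 16 13 2 12 4 11)(5 14)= [16, 1, 12, 3, 11, 14, 6, 7, 8, 9, 10, 0, 4, 2, 5, 15, 13]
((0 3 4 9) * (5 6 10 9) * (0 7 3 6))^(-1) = ((0 6 10 9 7 3 4 5))^(-1) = (0 5 4 3 7 9 10 6)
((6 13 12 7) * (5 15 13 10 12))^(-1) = (5 13 15)(6 7 12 10)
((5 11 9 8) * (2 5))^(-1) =(2 8 9 11 5)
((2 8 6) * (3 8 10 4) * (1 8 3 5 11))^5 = ((1 8 6 2 10 4 5 11))^5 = (1 4 6 11 10 8 5 2)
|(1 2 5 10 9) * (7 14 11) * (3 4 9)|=21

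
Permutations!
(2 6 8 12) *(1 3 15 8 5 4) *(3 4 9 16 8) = (1 4)(2 6 5 9 16 8 12)(3 15) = [0, 4, 6, 15, 1, 9, 5, 7, 12, 16, 10, 11, 2, 13, 14, 3, 8]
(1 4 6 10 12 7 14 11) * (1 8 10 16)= (1 4 6 16)(7 14 11 8 10 12)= [0, 4, 2, 3, 6, 5, 16, 14, 10, 9, 12, 8, 7, 13, 11, 15, 1]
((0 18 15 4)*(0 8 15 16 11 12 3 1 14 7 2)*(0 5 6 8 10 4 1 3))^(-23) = (0 16 12 18 11)(1 14 7 2 5 6 8 15)(4 10)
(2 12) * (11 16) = (2 12)(11 16) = [0, 1, 12, 3, 4, 5, 6, 7, 8, 9, 10, 16, 2, 13, 14, 15, 11]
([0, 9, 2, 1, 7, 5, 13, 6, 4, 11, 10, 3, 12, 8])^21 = [0, 9, 2, 1, 7, 5, 13, 6, 4, 11, 10, 3, 12, 8]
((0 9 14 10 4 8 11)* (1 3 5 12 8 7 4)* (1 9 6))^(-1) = (0 11 8 12 5 3 1 6)(4 7)(9 10 14)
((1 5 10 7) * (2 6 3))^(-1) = (1 7 10 5)(2 3 6)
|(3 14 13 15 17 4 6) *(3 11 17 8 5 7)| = |(3 14 13 15 8 5 7)(4 6 11 17)| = 28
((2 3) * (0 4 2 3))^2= ((0 4 2))^2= (0 2 4)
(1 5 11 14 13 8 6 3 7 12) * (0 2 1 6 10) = [2, 5, 1, 7, 4, 11, 3, 12, 10, 9, 0, 14, 6, 8, 13] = (0 2 1 5 11 14 13 8 10)(3 7 12 6)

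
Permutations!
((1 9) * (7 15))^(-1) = (1 9)(7 15)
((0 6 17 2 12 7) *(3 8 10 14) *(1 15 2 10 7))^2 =(0 17 14 8)(1 2)(3 7 6 10)(12 15) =((0 6 17 10 14 3 8 7)(1 15 2 12))^2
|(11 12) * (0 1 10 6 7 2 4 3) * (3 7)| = 30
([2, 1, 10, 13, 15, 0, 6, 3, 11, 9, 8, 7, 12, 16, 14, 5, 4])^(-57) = [8, 1, 11, 4, 0, 10, 6, 16, 3, 9, 7, 13, 12, 15, 14, 2, 5]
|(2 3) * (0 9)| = |(0 9)(2 3)| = 2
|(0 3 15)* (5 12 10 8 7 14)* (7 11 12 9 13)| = 60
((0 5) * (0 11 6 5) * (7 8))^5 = (5 6 11)(7 8)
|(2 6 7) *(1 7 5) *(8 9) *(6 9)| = 7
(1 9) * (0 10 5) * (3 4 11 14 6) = (0 10 5)(1 9)(3 4 11 14 6) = [10, 9, 2, 4, 11, 0, 3, 7, 8, 1, 5, 14, 12, 13, 6]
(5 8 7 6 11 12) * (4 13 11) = (4 13 11 12 5 8 7 6) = [0, 1, 2, 3, 13, 8, 4, 6, 7, 9, 10, 12, 5, 11]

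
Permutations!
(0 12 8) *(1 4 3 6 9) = (0 12 8)(1 4 3 6 9) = [12, 4, 2, 6, 3, 5, 9, 7, 0, 1, 10, 11, 8]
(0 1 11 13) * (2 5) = [1, 11, 5, 3, 4, 2, 6, 7, 8, 9, 10, 13, 12, 0] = (0 1 11 13)(2 5)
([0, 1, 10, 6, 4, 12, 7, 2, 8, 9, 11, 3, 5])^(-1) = [0, 1, 7, 11, 4, 12, 3, 6, 8, 9, 2, 10, 5]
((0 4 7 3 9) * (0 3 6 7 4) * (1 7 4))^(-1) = ((1 7 6 4)(3 9))^(-1) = (1 4 6 7)(3 9)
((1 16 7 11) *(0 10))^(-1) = ((0 10)(1 16 7 11))^(-1) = (0 10)(1 11 7 16)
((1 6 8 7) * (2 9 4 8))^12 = (1 8 9 6 7 4 2)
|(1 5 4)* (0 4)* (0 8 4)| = 4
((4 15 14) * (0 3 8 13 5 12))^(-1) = ((0 3 8 13 5 12)(4 15 14))^(-1) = (0 12 5 13 8 3)(4 14 15)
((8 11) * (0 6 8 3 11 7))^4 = ((0 6 8 7)(3 11))^4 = (11)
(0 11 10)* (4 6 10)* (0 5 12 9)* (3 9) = [11, 1, 2, 9, 6, 12, 10, 7, 8, 0, 5, 4, 3] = (0 11 4 6 10 5 12 3 9)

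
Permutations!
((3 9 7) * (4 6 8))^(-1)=((3 9 7)(4 6 8))^(-1)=(3 7 9)(4 8 6)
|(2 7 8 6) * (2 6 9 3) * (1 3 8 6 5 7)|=|(1 3 2)(5 7 6)(8 9)|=6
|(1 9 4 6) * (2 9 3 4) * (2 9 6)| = |(9)(1 3 4 2 6)| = 5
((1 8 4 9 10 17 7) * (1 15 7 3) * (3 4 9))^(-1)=((1 8 9 10 17 4 3)(7 15))^(-1)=(1 3 4 17 10 9 8)(7 15)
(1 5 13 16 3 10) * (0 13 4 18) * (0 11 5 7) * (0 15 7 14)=[13, 14, 2, 10, 18, 4, 6, 15, 8, 9, 1, 5, 12, 16, 0, 7, 3, 17, 11]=(0 13 16 3 10 1 14)(4 18 11 5)(7 15)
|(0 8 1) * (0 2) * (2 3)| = 5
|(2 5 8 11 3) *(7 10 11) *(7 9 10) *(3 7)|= 8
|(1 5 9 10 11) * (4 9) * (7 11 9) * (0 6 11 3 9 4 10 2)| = 11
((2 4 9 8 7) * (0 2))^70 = (0 8 4)(2 7 9)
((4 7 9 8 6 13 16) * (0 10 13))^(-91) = (0 6 8 9 7 4 16 13 10)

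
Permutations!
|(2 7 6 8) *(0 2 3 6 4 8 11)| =8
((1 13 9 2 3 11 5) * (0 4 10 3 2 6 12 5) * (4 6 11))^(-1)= (0 11 9 13 1 5 12 6)(3 10 4)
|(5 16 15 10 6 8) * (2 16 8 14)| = 6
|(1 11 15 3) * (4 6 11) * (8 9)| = 6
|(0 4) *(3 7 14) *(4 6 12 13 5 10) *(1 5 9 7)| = |(0 6 12 13 9 7 14 3 1 5 10 4)| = 12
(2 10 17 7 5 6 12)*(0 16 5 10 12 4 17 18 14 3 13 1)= (0 16 5 6 4 17 7 10 18 14 3 13 1)(2 12)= [16, 0, 12, 13, 17, 6, 4, 10, 8, 9, 18, 11, 2, 1, 3, 15, 5, 7, 14]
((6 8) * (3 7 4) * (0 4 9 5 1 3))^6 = ((0 4)(1 3 7 9 5)(6 8))^6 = (1 3 7 9 5)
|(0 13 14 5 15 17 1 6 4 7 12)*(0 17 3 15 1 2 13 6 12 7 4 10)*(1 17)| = 30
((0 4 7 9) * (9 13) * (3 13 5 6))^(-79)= ((0 4 7 5 6 3 13 9))^(-79)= (0 4 7 5 6 3 13 9)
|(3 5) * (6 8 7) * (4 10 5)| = 12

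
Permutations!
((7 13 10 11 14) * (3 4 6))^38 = (3 6 4)(7 11 13 14 10)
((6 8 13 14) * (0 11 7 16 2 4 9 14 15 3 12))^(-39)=((0 11 7 16 2 4 9 14 6 8 13 15 3 12))^(-39)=(0 16 9 8 3 11 2 14 13 12 7 4 6 15)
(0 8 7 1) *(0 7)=(0 8)(1 7)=[8, 7, 2, 3, 4, 5, 6, 1, 0]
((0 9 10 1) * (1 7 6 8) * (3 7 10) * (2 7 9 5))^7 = ((10)(0 5 2 7 6 8 1)(3 9))^7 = (10)(3 9)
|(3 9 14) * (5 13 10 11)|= 12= |(3 9 14)(5 13 10 11)|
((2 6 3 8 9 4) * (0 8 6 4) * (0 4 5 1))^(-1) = (0 1 5 2 4 9 8)(3 6)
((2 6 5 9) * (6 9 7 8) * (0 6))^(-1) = (0 8 7 5 6)(2 9)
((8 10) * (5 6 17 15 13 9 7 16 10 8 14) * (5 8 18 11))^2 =(5 17 13 7 10 8 11 6 15 9 16 14 18)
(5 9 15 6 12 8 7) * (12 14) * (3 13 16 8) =(3 13 16 8 7 5 9 15 6 14 12) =[0, 1, 2, 13, 4, 9, 14, 5, 7, 15, 10, 11, 3, 16, 12, 6, 8]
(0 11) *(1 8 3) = [11, 8, 2, 1, 4, 5, 6, 7, 3, 9, 10, 0] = (0 11)(1 8 3)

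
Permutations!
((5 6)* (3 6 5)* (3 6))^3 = (6)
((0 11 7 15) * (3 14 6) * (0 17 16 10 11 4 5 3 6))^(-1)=((0 4 5 3 14)(7 15 17 16 10 11))^(-1)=(0 14 3 5 4)(7 11 10 16 17 15)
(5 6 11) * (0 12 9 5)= (0 12 9 5 6 11)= [12, 1, 2, 3, 4, 6, 11, 7, 8, 5, 10, 0, 9]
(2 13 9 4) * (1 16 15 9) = (1 16 15 9 4 2 13) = [0, 16, 13, 3, 2, 5, 6, 7, 8, 4, 10, 11, 12, 1, 14, 9, 15]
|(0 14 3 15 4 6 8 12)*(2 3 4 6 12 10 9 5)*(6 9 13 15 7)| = 20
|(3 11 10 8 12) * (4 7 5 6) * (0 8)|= 12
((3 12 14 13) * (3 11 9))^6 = (14)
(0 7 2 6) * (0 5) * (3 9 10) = (0 7 2 6 5)(3 9 10) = [7, 1, 6, 9, 4, 0, 5, 2, 8, 10, 3]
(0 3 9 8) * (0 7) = (0 3 9 8 7) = [3, 1, 2, 9, 4, 5, 6, 0, 7, 8]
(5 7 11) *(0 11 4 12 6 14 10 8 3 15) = (0 11 5 7 4 12 6 14 10 8 3 15) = [11, 1, 2, 15, 12, 7, 14, 4, 3, 9, 8, 5, 6, 13, 10, 0]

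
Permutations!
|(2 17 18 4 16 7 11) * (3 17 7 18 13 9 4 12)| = 24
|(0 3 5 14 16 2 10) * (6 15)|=|(0 3 5 14 16 2 10)(6 15)|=14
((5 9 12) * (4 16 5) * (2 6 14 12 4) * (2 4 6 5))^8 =(16)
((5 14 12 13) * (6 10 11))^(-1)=((5 14 12 13)(6 10 11))^(-1)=(5 13 12 14)(6 11 10)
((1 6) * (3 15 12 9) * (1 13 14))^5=(1 6 13 14)(3 15 12 9)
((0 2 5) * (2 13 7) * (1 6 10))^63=(0 2 13 5 7)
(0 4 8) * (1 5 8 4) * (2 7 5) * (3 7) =[1, 2, 3, 7, 4, 8, 6, 5, 0] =(0 1 2 3 7 5 8)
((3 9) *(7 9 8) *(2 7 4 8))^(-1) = (2 3 9 7)(4 8)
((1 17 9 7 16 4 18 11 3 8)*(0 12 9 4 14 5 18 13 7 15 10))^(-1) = ((0 12 9 15 10)(1 17 4 13 7 16 14 5 18 11 3 8))^(-1) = (0 10 15 9 12)(1 8 3 11 18 5 14 16 7 13 4 17)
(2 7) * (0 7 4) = [7, 1, 4, 3, 0, 5, 6, 2] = (0 7 2 4)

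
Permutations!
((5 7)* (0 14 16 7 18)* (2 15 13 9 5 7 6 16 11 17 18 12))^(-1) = (0 18 17 11 14)(2 12 5 9 13 15)(6 16) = ((0 14 11 17 18)(2 15 13 9 5 12)(6 16))^(-1)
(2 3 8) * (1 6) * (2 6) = (1 2 3 8 6) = [0, 2, 3, 8, 4, 5, 1, 7, 6]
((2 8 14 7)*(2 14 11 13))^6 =(14)(2 11)(8 13)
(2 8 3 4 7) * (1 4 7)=(1 4)(2 8 3 7)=[0, 4, 8, 7, 1, 5, 6, 2, 3]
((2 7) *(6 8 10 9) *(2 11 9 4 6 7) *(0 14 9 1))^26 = ((0 14 9 7 11 1)(4 6 8 10))^26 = (0 9 11)(1 14 7)(4 8)(6 10)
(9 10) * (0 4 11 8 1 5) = (0 4 11 8 1 5)(9 10) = [4, 5, 2, 3, 11, 0, 6, 7, 1, 10, 9, 8]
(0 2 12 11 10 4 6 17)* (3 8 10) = (0 2 12 11 3 8 10 4 6 17) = [2, 1, 12, 8, 6, 5, 17, 7, 10, 9, 4, 3, 11, 13, 14, 15, 16, 0]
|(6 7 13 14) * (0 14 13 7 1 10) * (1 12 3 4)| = |(0 14 6 12 3 4 1 10)| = 8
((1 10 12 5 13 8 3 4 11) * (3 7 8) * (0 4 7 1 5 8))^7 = ((0 4 11 5 13 3 7)(1 10 12 8))^7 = (13)(1 8 12 10)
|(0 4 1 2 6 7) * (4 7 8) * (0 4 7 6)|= 7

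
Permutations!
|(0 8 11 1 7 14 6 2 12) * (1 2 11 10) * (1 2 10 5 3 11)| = 8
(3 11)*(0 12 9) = (0 12 9)(3 11) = [12, 1, 2, 11, 4, 5, 6, 7, 8, 0, 10, 3, 9]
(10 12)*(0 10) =(0 10 12) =[10, 1, 2, 3, 4, 5, 6, 7, 8, 9, 12, 11, 0]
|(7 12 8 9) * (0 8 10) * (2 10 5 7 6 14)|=21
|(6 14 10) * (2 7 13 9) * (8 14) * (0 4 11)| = 12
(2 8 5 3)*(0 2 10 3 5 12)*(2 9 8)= [9, 1, 2, 10, 4, 5, 6, 7, 12, 8, 3, 11, 0]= (0 9 8 12)(3 10)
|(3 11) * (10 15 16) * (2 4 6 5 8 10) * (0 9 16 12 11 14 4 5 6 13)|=|(0 9 16 2 5 8 10 15 12 11 3 14 4 13)|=14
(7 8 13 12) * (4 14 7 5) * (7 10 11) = (4 14 10 11 7 8 13 12 5) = [0, 1, 2, 3, 14, 4, 6, 8, 13, 9, 11, 7, 5, 12, 10]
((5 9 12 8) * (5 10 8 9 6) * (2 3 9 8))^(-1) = (2 10 8 12 9 3)(5 6) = ((2 3 9 12 8 10)(5 6))^(-1)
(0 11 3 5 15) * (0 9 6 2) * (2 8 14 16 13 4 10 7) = (0 11 3 5 15 9 6 8 14 16 13 4 10 7 2) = [11, 1, 0, 5, 10, 15, 8, 2, 14, 6, 7, 3, 12, 4, 16, 9, 13]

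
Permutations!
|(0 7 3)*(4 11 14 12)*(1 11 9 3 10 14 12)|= 10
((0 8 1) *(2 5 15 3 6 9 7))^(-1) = ((0 8 1)(2 5 15 3 6 9 7))^(-1) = (0 1 8)(2 7 9 6 3 15 5)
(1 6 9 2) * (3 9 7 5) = (1 6 7 5 3 9 2) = [0, 6, 1, 9, 4, 3, 7, 5, 8, 2]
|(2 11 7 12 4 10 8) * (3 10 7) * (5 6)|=|(2 11 3 10 8)(4 7 12)(5 6)|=30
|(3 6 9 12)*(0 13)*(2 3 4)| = 6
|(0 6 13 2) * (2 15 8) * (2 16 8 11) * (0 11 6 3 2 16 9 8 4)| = |(0 3 2 11 16 4)(6 13 15)(8 9)| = 6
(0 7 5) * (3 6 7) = (0 3 6 7 5) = [3, 1, 2, 6, 4, 0, 7, 5]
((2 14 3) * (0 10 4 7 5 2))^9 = (0 10 4 7 5 2 14 3)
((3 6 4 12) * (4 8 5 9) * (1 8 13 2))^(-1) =(1 2 13 6 3 12 4 9 5 8)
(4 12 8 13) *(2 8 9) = [0, 1, 8, 3, 12, 5, 6, 7, 13, 2, 10, 11, 9, 4] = (2 8 13 4 12 9)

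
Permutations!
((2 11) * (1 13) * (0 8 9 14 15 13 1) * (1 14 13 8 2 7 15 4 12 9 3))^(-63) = (0 11 15 3 14 12 13 2 7 8 1 4 9)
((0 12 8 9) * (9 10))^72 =(0 8 9 12 10)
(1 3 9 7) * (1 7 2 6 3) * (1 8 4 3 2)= [0, 8, 6, 9, 3, 5, 2, 7, 4, 1]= (1 8 4 3 9)(2 6)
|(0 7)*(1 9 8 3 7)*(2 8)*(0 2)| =|(0 1 9)(2 8 3 7)| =12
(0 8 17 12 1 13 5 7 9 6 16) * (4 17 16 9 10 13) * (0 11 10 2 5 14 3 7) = (0 8 16 11 10 13 14 3 7 2 5)(1 4 17 12)(6 9) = [8, 4, 5, 7, 17, 0, 9, 2, 16, 6, 13, 10, 1, 14, 3, 15, 11, 12]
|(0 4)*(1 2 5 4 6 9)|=7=|(0 6 9 1 2 5 4)|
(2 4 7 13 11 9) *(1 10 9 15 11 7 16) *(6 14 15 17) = (1 10 9 2 4 16)(6 14 15 11 17)(7 13) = [0, 10, 4, 3, 16, 5, 14, 13, 8, 2, 9, 17, 12, 7, 15, 11, 1, 6]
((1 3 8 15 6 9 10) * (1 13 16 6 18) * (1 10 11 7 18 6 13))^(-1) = ((1 3 8 15 6 9 11 7 18 10)(13 16))^(-1) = (1 10 18 7 11 9 6 15 8 3)(13 16)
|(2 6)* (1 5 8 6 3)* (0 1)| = 7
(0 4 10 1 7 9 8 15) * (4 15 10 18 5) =(0 15)(1 7 9 8 10)(4 18 5) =[15, 7, 2, 3, 18, 4, 6, 9, 10, 8, 1, 11, 12, 13, 14, 0, 16, 17, 5]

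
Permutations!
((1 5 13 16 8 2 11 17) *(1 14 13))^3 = ((1 5)(2 11 17 14 13 16 8))^3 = (1 5)(2 14 8 17 16 11 13)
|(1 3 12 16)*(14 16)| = 5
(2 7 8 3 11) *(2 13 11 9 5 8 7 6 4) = (2 6 4)(3 9 5 8)(11 13) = [0, 1, 6, 9, 2, 8, 4, 7, 3, 5, 10, 13, 12, 11]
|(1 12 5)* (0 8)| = 6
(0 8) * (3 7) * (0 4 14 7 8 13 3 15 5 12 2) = (0 13 3 8 4 14 7 15 5 12 2) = [13, 1, 0, 8, 14, 12, 6, 15, 4, 9, 10, 11, 2, 3, 7, 5]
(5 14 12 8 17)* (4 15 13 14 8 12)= (4 15 13 14)(5 8 17)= [0, 1, 2, 3, 15, 8, 6, 7, 17, 9, 10, 11, 12, 14, 4, 13, 16, 5]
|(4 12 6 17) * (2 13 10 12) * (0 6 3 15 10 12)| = |(0 6 17 4 2 13 12 3 15 10)| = 10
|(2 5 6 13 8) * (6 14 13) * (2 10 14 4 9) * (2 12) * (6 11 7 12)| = 8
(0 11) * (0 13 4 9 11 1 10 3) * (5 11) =(0 1 10 3)(4 9 5 11 13) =[1, 10, 2, 0, 9, 11, 6, 7, 8, 5, 3, 13, 12, 4]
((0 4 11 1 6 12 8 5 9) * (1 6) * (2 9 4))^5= ((0 2 9)(4 11 6 12 8 5))^5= (0 9 2)(4 5 8 12 6 11)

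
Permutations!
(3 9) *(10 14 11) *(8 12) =(3 9)(8 12)(10 14 11) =[0, 1, 2, 9, 4, 5, 6, 7, 12, 3, 14, 10, 8, 13, 11]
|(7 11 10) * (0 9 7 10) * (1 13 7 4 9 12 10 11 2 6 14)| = |(0 12 10 11)(1 13 7 2 6 14)(4 9)| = 12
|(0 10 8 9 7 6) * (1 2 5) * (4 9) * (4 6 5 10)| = 10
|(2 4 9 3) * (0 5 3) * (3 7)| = 7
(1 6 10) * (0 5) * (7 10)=(0 5)(1 6 7 10)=[5, 6, 2, 3, 4, 0, 7, 10, 8, 9, 1]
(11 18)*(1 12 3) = [0, 12, 2, 1, 4, 5, 6, 7, 8, 9, 10, 18, 3, 13, 14, 15, 16, 17, 11] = (1 12 3)(11 18)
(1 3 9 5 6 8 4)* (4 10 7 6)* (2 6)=(1 3 9 5 4)(2 6 8 10 7)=[0, 3, 6, 9, 1, 4, 8, 2, 10, 5, 7]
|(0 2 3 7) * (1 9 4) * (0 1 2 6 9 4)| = 15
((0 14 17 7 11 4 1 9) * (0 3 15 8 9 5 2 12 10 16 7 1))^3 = (0 1 12 7)(2 16 4 17)(3 9 8 15)(5 10 11 14)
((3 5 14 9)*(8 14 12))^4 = ((3 5 12 8 14 9))^4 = (3 14 12)(5 9 8)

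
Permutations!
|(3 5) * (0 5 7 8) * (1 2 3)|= 7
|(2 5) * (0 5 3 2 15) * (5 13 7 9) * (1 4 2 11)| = |(0 13 7 9 5 15)(1 4 2 3 11)| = 30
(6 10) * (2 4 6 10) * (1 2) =(10)(1 2 4 6) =[0, 2, 4, 3, 6, 5, 1, 7, 8, 9, 10]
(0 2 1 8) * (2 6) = (0 6 2 1 8) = [6, 8, 1, 3, 4, 5, 2, 7, 0]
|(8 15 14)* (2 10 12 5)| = |(2 10 12 5)(8 15 14)| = 12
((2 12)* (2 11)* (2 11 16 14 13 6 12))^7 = (6 16 13 12 14)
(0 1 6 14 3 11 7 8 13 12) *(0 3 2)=(0 1 6 14 2)(3 11 7 8 13 12)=[1, 6, 0, 11, 4, 5, 14, 8, 13, 9, 10, 7, 3, 12, 2]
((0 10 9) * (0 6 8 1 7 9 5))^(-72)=((0 10 5)(1 7 9 6 8))^(-72)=(10)(1 6 7 8 9)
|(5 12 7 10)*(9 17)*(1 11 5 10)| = 10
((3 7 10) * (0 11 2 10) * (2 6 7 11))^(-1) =(0 7 6 11 3 10 2)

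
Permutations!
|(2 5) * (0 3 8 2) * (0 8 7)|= |(0 3 7)(2 5 8)|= 3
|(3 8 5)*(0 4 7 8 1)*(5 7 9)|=6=|(0 4 9 5 3 1)(7 8)|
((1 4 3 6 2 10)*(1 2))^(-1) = (1 6 3 4)(2 10)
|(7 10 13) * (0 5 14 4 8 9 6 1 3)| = 9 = |(0 5 14 4 8 9 6 1 3)(7 10 13)|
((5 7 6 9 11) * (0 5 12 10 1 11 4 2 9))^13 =((0 5 7 6)(1 11 12 10)(2 9 4))^13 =(0 5 7 6)(1 11 12 10)(2 9 4)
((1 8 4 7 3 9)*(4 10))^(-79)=(1 3 4 8 9 7 10)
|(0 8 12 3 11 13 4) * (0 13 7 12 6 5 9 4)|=|(0 8 6 5 9 4 13)(3 11 7 12)|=28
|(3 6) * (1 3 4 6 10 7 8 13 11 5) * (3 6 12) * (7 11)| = 24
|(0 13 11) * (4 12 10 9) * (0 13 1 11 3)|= 20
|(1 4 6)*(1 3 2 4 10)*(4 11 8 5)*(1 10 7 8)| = |(1 7 8 5 4 6 3 2 11)| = 9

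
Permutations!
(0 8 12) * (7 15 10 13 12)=[8, 1, 2, 3, 4, 5, 6, 15, 7, 9, 13, 11, 0, 12, 14, 10]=(0 8 7 15 10 13 12)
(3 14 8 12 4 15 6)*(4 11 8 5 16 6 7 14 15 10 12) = [0, 1, 2, 15, 10, 16, 3, 14, 4, 9, 12, 8, 11, 13, 5, 7, 6] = (3 15 7 14 5 16 6)(4 10 12 11 8)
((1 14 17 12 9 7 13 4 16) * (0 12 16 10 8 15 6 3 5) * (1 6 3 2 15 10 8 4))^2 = ((0 12 9 7 13 1 14 17 16 6 2 15 3 5)(4 8 10))^2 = (0 9 13 14 16 2 3)(1 17 6 15 5 12 7)(4 10 8)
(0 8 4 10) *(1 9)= [8, 9, 2, 3, 10, 5, 6, 7, 4, 1, 0]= (0 8 4 10)(1 9)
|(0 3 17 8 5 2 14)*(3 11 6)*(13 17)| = 10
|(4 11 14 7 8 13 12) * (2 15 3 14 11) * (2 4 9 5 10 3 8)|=11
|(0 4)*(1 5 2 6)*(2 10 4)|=7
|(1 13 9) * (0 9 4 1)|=|(0 9)(1 13 4)|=6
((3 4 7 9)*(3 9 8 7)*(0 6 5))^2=(9)(0 5 6)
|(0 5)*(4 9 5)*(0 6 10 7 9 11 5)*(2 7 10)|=8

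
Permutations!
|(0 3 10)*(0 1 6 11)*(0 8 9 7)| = |(0 3 10 1 6 11 8 9 7)| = 9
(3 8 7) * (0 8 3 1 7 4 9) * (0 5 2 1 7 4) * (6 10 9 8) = (0 6 10 9 5 2 1 4 8) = [6, 4, 1, 3, 8, 2, 10, 7, 0, 5, 9]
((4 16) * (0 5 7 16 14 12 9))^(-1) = (0 9 12 14 4 16 7 5)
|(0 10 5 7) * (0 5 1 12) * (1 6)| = 10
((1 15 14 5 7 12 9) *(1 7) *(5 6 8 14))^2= (1 5 15)(6 14 8)(7 9 12)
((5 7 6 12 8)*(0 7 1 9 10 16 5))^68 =(0 12 7 8 6)(1 16 9 5 10)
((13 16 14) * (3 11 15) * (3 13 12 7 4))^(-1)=((3 11 15 13 16 14 12 7 4))^(-1)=(3 4 7 12 14 16 13 15 11)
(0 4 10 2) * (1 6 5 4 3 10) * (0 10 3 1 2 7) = (0 1 6 5 4 2 10 7) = [1, 6, 10, 3, 2, 4, 5, 0, 8, 9, 7]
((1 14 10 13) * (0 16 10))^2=(0 10 1)(13 14 16)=((0 16 10 13 1 14))^2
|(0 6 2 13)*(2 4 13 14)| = 4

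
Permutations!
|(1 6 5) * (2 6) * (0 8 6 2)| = |(0 8 6 5 1)| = 5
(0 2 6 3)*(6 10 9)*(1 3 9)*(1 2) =(0 1 3)(2 10)(6 9) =[1, 3, 10, 0, 4, 5, 9, 7, 8, 6, 2]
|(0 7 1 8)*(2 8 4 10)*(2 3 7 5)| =|(0 5 2 8)(1 4 10 3 7)| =20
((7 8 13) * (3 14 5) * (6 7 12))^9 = (14)(6 12 13 8 7)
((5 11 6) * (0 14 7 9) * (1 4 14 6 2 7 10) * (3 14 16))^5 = (0 7 11 6 9 2 5)(1 10 14 3 16 4)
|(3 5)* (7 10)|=|(3 5)(7 10)|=2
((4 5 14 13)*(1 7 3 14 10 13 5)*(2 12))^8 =(14)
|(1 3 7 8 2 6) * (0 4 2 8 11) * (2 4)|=|(0 2 6 1 3 7 11)|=7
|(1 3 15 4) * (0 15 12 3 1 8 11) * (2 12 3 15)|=|(0 2 12 15 4 8 11)|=7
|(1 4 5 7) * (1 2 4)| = 4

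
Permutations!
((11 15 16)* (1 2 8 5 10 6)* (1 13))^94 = ((1 2 8 5 10 6 13)(11 15 16))^94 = (1 5 13 8 6 2 10)(11 15 16)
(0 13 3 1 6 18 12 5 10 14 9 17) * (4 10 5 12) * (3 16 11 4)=[13, 6, 2, 1, 10, 5, 18, 7, 8, 17, 14, 4, 12, 16, 9, 15, 11, 0, 3]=(0 13 16 11 4 10 14 9 17)(1 6 18 3)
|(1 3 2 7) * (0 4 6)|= |(0 4 6)(1 3 2 7)|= 12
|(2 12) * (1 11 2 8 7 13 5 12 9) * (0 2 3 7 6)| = 12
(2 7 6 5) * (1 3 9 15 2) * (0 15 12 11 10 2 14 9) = (0 15 14 9 12 11 10 2 7 6 5 1 3) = [15, 3, 7, 0, 4, 1, 5, 6, 8, 12, 2, 10, 11, 13, 9, 14]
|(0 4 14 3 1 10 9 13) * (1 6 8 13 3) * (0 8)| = |(0 4 14 1 10 9 3 6)(8 13)| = 8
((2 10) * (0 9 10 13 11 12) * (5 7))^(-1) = (0 12 11 13 2 10 9)(5 7)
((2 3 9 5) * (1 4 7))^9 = (2 3 9 5)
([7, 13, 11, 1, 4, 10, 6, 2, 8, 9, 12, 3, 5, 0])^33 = [1, 11, 0, 2, 4, 5, 6, 13, 8, 9, 10, 7, 12, 3]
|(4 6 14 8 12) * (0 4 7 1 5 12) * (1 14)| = |(0 4 6 1 5 12 7 14 8)| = 9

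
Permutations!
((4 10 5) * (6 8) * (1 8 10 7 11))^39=(1 11 7 4 5 10 6 8)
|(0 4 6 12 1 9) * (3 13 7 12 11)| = |(0 4 6 11 3 13 7 12 1 9)| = 10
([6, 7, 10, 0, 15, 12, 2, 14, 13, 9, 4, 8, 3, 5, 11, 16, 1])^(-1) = (0 3 12 5 13 8 11 14 7 1 16 15 4 10 2 6)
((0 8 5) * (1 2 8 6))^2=(0 1 8)(2 5 6)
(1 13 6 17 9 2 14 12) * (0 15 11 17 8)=(0 15 11 17 9 2 14 12 1 13 6 8)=[15, 13, 14, 3, 4, 5, 8, 7, 0, 2, 10, 17, 1, 6, 12, 11, 16, 9]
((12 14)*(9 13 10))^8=(14)(9 10 13)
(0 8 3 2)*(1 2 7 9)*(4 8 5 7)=(0 5 7 9 1 2)(3 4 8)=[5, 2, 0, 4, 8, 7, 6, 9, 3, 1]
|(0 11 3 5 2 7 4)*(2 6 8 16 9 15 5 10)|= 42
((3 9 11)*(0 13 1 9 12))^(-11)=((0 13 1 9 11 3 12))^(-11)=(0 9 12 1 3 13 11)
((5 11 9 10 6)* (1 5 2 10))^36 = ((1 5 11 9)(2 10 6))^36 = (11)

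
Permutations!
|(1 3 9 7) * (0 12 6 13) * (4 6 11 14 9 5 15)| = |(0 12 11 14 9 7 1 3 5 15 4 6 13)| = 13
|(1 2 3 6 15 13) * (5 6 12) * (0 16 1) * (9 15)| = 11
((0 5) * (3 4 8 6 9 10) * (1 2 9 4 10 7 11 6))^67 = ((0 5)(1 2 9 7 11 6 4 8)(3 10))^67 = (0 5)(1 7 4 2 11 8 9 6)(3 10)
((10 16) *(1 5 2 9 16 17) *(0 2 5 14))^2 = (0 9 10 1)(2 16 17 14)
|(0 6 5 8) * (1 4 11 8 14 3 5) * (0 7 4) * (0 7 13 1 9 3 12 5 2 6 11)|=84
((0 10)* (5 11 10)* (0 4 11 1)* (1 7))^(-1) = ((0 5 7 1)(4 11 10))^(-1) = (0 1 7 5)(4 10 11)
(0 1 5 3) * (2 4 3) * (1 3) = (0 3)(1 5 2 4) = [3, 5, 4, 0, 1, 2]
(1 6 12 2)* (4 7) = (1 6 12 2)(4 7) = [0, 6, 1, 3, 7, 5, 12, 4, 8, 9, 10, 11, 2]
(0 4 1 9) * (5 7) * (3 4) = [3, 9, 2, 4, 1, 7, 6, 5, 8, 0] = (0 3 4 1 9)(5 7)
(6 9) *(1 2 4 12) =[0, 2, 4, 3, 12, 5, 9, 7, 8, 6, 10, 11, 1] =(1 2 4 12)(6 9)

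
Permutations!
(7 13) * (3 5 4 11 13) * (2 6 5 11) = (2 6 5 4)(3 11 13 7) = [0, 1, 6, 11, 2, 4, 5, 3, 8, 9, 10, 13, 12, 7]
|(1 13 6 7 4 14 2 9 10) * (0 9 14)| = 8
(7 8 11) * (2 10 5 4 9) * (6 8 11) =(2 10 5 4 9)(6 8)(7 11) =[0, 1, 10, 3, 9, 4, 8, 11, 6, 2, 5, 7]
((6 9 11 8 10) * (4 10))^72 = (11) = ((4 10 6 9 11 8))^72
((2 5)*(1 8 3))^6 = (8)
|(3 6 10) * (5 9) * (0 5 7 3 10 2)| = |(10)(0 5 9 7 3 6 2)| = 7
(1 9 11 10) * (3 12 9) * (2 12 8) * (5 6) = (1 3 8 2 12 9 11 10)(5 6) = [0, 3, 12, 8, 4, 6, 5, 7, 2, 11, 1, 10, 9]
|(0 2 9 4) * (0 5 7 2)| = |(2 9 4 5 7)| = 5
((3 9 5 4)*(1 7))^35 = (1 7)(3 4 5 9)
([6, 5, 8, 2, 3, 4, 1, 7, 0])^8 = [0, 1, 2, 3, 4, 5, 6, 7, 8]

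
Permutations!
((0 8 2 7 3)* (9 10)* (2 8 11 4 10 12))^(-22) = ((0 11 4 10 9 12 2 7 3))^(-22) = (0 12 11 2 4 7 10 3 9)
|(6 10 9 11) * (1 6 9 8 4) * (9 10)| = 7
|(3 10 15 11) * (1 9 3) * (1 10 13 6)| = |(1 9 3 13 6)(10 15 11)| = 15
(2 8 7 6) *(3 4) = (2 8 7 6)(3 4) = [0, 1, 8, 4, 3, 5, 2, 6, 7]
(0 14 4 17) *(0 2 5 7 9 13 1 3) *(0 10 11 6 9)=(0 14 4 17 2 5 7)(1 3 10 11 6 9 13)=[14, 3, 5, 10, 17, 7, 9, 0, 8, 13, 11, 6, 12, 1, 4, 15, 16, 2]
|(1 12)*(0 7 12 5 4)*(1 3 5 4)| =7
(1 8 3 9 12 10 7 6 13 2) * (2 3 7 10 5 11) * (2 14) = [0, 8, 1, 9, 4, 11, 13, 6, 7, 12, 10, 14, 5, 3, 2] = (1 8 7 6 13 3 9 12 5 11 14 2)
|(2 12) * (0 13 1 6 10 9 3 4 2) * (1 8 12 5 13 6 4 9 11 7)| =12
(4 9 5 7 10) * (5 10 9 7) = [0, 1, 2, 3, 7, 5, 6, 9, 8, 10, 4] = (4 7 9 10)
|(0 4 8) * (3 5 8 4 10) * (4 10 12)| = |(0 12 4 10 3 5 8)| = 7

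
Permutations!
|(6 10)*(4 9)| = |(4 9)(6 10)| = 2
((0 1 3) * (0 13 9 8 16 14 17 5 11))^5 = (0 8 11 9 5 13 17 3 14 1 16)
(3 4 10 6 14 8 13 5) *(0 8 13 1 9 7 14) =(0 8 1 9 7 14 13 5 3 4 10 6) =[8, 9, 2, 4, 10, 3, 0, 14, 1, 7, 6, 11, 12, 5, 13]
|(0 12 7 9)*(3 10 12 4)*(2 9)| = 8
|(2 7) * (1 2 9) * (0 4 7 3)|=|(0 4 7 9 1 2 3)|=7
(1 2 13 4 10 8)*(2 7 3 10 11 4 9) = (1 7 3 10 8)(2 13 9)(4 11) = [0, 7, 13, 10, 11, 5, 6, 3, 1, 2, 8, 4, 12, 9]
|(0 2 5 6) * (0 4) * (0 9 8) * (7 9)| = 8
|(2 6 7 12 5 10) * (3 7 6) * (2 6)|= |(2 3 7 12 5 10 6)|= 7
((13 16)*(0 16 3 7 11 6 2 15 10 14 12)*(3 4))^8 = ((0 16 13 4 3 7 11 6 2 15 10 14 12))^8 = (0 2 4 14 11 16 15 3 12 6 13 10 7)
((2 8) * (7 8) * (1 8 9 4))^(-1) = (1 4 9 7 2 8)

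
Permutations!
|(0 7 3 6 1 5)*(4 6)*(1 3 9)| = 15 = |(0 7 9 1 5)(3 4 6)|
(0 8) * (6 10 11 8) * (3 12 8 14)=(0 6 10 11 14 3 12 8)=[6, 1, 2, 12, 4, 5, 10, 7, 0, 9, 11, 14, 8, 13, 3]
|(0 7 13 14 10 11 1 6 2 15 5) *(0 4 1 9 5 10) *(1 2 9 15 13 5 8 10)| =|(0 7 5 4 2 13 14)(1 6 9 8 10 11 15)| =7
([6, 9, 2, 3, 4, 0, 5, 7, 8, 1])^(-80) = [6, 1, 2, 3, 4, 0, 5, 7, 8, 9]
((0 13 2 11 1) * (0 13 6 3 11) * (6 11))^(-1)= (0 2 13 1 11)(3 6)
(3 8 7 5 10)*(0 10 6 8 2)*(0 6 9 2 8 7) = (0 10 3 8)(2 6 7 5 9) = [10, 1, 6, 8, 4, 9, 7, 5, 0, 2, 3]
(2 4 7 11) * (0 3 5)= (0 3 5)(2 4 7 11)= [3, 1, 4, 5, 7, 0, 6, 11, 8, 9, 10, 2]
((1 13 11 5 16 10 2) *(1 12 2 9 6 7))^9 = (16)(2 12)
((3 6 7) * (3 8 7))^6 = ((3 6)(7 8))^6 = (8)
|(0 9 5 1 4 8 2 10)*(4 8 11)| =14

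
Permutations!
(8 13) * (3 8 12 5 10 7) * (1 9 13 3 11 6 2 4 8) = [0, 9, 4, 1, 8, 10, 2, 11, 3, 13, 7, 6, 5, 12] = (1 9 13 12 5 10 7 11 6 2 4 8 3)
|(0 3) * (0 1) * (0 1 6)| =|(0 3 6)| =3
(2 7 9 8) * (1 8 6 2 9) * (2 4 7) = [0, 8, 2, 3, 7, 5, 4, 1, 9, 6] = (1 8 9 6 4 7)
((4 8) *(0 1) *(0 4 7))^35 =((0 1 4 8 7))^35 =(8)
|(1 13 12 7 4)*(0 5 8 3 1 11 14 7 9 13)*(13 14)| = |(0 5 8 3 1)(4 11 13 12 9 14 7)| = 35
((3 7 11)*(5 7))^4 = ((3 5 7 11))^4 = (11)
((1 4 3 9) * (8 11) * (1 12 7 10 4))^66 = (12)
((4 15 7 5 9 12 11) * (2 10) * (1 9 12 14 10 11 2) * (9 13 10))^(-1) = (1 10 13)(2 12 5 7 15 4 11)(9 14)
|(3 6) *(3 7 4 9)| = 5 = |(3 6 7 4 9)|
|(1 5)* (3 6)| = 2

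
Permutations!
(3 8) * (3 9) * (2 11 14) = [0, 1, 11, 8, 4, 5, 6, 7, 9, 3, 10, 14, 12, 13, 2] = (2 11 14)(3 8 9)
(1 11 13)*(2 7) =[0, 11, 7, 3, 4, 5, 6, 2, 8, 9, 10, 13, 12, 1] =(1 11 13)(2 7)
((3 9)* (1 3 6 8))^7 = ((1 3 9 6 8))^7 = (1 9 8 3 6)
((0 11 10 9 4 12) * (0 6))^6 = (0 6 12 4 9 10 11)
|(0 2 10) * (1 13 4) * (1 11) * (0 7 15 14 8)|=28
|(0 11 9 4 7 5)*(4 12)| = |(0 11 9 12 4 7 5)| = 7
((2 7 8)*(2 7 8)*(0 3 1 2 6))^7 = (8)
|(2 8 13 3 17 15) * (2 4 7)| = |(2 8 13 3 17 15 4 7)| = 8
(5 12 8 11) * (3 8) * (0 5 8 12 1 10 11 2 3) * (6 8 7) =(0 5 1 10 11 7 6 8 2 3 12) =[5, 10, 3, 12, 4, 1, 8, 6, 2, 9, 11, 7, 0]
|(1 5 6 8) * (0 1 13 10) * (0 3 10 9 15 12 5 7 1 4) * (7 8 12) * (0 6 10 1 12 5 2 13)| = 24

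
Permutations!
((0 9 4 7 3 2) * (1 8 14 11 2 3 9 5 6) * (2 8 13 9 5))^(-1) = ((0 2)(1 13 9 4 7 5 6)(8 14 11))^(-1) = (0 2)(1 6 5 7 4 9 13)(8 11 14)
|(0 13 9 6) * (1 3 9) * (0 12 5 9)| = 4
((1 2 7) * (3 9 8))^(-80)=((1 2 7)(3 9 8))^(-80)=(1 2 7)(3 9 8)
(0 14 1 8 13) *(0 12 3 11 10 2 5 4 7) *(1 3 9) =(0 14 3 11 10 2 5 4 7)(1 8 13 12 9) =[14, 8, 5, 11, 7, 4, 6, 0, 13, 1, 2, 10, 9, 12, 3]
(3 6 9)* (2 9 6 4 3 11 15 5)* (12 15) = (2 9 11 12 15 5)(3 4) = [0, 1, 9, 4, 3, 2, 6, 7, 8, 11, 10, 12, 15, 13, 14, 5]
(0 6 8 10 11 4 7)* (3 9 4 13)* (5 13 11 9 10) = (0 6 8 5 13 3 10 9 4 7) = [6, 1, 2, 10, 7, 13, 8, 0, 5, 4, 9, 11, 12, 3]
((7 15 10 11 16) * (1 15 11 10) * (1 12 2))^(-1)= ((1 15 12 2)(7 11 16))^(-1)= (1 2 12 15)(7 16 11)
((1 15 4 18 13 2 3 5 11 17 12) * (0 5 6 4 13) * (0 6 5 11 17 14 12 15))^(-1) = ((0 11 14 12 1)(2 3 5 17 15 13)(4 18 6))^(-1) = (0 1 12 14 11)(2 13 15 17 5 3)(4 6 18)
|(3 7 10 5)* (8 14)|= |(3 7 10 5)(8 14)|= 4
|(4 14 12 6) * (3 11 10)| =12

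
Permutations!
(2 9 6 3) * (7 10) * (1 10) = [0, 10, 9, 2, 4, 5, 3, 1, 8, 6, 7] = (1 10 7)(2 9 6 3)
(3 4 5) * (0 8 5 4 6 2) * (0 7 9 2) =[8, 1, 7, 6, 4, 3, 0, 9, 5, 2] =(0 8 5 3 6)(2 7 9)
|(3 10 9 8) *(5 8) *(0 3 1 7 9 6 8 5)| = 8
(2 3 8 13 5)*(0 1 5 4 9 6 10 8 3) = [1, 5, 0, 3, 9, 2, 10, 7, 13, 6, 8, 11, 12, 4] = (0 1 5 2)(4 9 6 10 8 13)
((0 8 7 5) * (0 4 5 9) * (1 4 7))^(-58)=(0 7 4 8 9 5 1)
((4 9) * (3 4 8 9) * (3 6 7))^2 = (9)(3 6)(4 7)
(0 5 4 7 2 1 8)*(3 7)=(0 5 4 3 7 2 1 8)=[5, 8, 1, 7, 3, 4, 6, 2, 0]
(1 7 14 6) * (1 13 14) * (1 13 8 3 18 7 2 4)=(1 2 4)(3 18 7 13 14 6 8)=[0, 2, 4, 18, 1, 5, 8, 13, 3, 9, 10, 11, 12, 14, 6, 15, 16, 17, 7]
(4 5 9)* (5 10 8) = [0, 1, 2, 3, 10, 9, 6, 7, 5, 4, 8] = (4 10 8 5 9)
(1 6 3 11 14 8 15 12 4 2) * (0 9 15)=(0 9 15 12 4 2 1 6 3 11 14 8)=[9, 6, 1, 11, 2, 5, 3, 7, 0, 15, 10, 14, 4, 13, 8, 12]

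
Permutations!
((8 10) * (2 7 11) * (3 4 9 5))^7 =((2 7 11)(3 4 9 5)(8 10))^7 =(2 7 11)(3 5 9 4)(8 10)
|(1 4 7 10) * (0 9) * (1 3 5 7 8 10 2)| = 8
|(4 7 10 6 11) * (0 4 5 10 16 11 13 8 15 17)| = |(0 4 7 16 11 5 10 6 13 8 15 17)| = 12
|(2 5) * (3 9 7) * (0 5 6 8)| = |(0 5 2 6 8)(3 9 7)| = 15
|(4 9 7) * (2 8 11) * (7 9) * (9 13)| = |(2 8 11)(4 7)(9 13)| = 6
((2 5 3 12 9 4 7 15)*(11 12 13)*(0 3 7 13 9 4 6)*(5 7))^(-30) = (15)(0 9)(3 6)(4 11)(12 13)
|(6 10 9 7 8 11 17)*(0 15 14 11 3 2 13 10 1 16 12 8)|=16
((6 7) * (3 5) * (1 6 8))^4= (8)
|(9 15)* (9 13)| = 3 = |(9 15 13)|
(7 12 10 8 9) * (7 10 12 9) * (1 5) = (12)(1 5)(7 9 10 8) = [0, 5, 2, 3, 4, 1, 6, 9, 7, 10, 8, 11, 12]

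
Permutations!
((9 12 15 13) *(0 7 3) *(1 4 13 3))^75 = ((0 7 1 4 13 9 12 15 3))^75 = (0 4 12)(1 9 3)(7 13 15)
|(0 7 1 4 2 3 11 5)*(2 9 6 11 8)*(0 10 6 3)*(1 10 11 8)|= 12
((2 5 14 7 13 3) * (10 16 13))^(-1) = (2 3 13 16 10 7 14 5)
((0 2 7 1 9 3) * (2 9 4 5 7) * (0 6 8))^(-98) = ((0 9 3 6 8)(1 4 5 7))^(-98) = (0 3 8 9 6)(1 5)(4 7)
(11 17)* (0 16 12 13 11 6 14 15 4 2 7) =[16, 1, 7, 3, 2, 5, 14, 0, 8, 9, 10, 17, 13, 11, 15, 4, 12, 6] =(0 16 12 13 11 17 6 14 15 4 2 7)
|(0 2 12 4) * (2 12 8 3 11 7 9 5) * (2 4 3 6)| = 24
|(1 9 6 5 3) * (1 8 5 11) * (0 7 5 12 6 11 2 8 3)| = 12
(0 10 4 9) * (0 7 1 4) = (0 10)(1 4 9 7) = [10, 4, 2, 3, 9, 5, 6, 1, 8, 7, 0]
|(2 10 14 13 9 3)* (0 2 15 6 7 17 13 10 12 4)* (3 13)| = 20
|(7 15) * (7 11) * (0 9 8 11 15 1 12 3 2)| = |(15)(0 9 8 11 7 1 12 3 2)| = 9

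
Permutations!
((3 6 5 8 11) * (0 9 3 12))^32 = (12)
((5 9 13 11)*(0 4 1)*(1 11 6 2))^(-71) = ((0 4 11 5 9 13 6 2 1))^(-71) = (0 4 11 5 9 13 6 2 1)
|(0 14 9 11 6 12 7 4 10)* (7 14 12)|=9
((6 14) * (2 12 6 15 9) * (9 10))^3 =(2 14 9 6 10 12 15)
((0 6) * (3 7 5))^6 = ((0 6)(3 7 5))^6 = (7)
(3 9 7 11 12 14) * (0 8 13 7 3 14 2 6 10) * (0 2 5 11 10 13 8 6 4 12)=(14)(0 6 13 7 10 2 4 12 5 11)(3 9)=[6, 1, 4, 9, 12, 11, 13, 10, 8, 3, 2, 0, 5, 7, 14]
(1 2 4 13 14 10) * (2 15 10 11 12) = (1 15 10)(2 4 13 14 11 12) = [0, 15, 4, 3, 13, 5, 6, 7, 8, 9, 1, 12, 2, 14, 11, 10]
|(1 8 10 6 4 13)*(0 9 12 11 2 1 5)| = |(0 9 12 11 2 1 8 10 6 4 13 5)| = 12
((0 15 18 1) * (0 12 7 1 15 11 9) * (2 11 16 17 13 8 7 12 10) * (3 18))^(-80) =(0 2 7 17 9 10 8 16 11 1 13)(3 18 15)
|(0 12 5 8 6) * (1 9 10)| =15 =|(0 12 5 8 6)(1 9 10)|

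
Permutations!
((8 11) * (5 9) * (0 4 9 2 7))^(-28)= ((0 4 9 5 2 7)(8 11))^(-28)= (11)(0 9 2)(4 5 7)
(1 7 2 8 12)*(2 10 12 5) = (1 7 10 12)(2 8 5) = [0, 7, 8, 3, 4, 2, 6, 10, 5, 9, 12, 11, 1]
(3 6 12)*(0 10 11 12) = (0 10 11 12 3 6) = [10, 1, 2, 6, 4, 5, 0, 7, 8, 9, 11, 12, 3]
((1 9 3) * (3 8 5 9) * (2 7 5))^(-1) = (1 3)(2 8 9 5 7)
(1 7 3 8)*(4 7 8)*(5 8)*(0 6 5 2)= (0 6 5 8 1 2)(3 4 7)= [6, 2, 0, 4, 7, 8, 5, 3, 1]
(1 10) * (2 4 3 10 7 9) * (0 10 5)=[10, 7, 4, 5, 3, 0, 6, 9, 8, 2, 1]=(0 10 1 7 9 2 4 3 5)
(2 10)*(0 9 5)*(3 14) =(0 9 5)(2 10)(3 14) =[9, 1, 10, 14, 4, 0, 6, 7, 8, 5, 2, 11, 12, 13, 3]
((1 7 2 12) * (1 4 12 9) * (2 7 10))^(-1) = (1 9 2 10)(4 12)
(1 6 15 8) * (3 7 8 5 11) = (1 6 15 5 11 3 7 8) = [0, 6, 2, 7, 4, 11, 15, 8, 1, 9, 10, 3, 12, 13, 14, 5]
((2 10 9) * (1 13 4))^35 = (1 4 13)(2 9 10) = ((1 13 4)(2 10 9))^35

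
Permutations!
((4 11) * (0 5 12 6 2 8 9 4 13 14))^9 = ((0 5 12 6 2 8 9 4 11 13 14))^9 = (0 13 4 8 6 5 14 11 9 2 12)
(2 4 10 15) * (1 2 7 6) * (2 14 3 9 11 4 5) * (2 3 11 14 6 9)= (1 6)(2 5 3)(4 10 15 7 9 14 11)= [0, 6, 5, 2, 10, 3, 1, 9, 8, 14, 15, 4, 12, 13, 11, 7]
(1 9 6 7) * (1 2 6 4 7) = [0, 9, 6, 3, 7, 5, 1, 2, 8, 4] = (1 9 4 7 2 6)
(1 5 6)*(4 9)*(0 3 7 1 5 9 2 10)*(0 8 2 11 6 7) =[3, 9, 10, 0, 11, 7, 5, 1, 2, 4, 8, 6] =(0 3)(1 9 4 11 6 5 7)(2 10 8)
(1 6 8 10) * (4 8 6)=(1 4 8 10)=[0, 4, 2, 3, 8, 5, 6, 7, 10, 9, 1]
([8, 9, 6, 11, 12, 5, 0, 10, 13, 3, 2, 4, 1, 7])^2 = (0 13 10 6 8 7 2)(1 3 4)(9 11 12)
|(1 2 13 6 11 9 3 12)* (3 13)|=4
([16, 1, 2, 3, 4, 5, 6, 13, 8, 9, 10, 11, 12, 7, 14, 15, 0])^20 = (16)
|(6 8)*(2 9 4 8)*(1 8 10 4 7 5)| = |(1 8 6 2 9 7 5)(4 10)| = 14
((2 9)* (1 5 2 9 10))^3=(1 10 2 5)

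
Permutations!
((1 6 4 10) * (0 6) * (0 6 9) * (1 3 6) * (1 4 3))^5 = ((0 9)(1 4 10)(3 6))^5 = (0 9)(1 10 4)(3 6)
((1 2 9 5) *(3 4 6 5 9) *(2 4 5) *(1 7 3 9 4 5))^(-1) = ((1 5 7 3)(2 9 4 6))^(-1) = (1 3 7 5)(2 6 4 9)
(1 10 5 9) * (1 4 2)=(1 10 5 9 4 2)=[0, 10, 1, 3, 2, 9, 6, 7, 8, 4, 5]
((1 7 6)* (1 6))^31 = ((1 7))^31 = (1 7)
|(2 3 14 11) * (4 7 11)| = |(2 3 14 4 7 11)| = 6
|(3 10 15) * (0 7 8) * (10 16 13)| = 15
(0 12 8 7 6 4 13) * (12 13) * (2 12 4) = (0 13)(2 12 8 7 6) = [13, 1, 12, 3, 4, 5, 2, 6, 7, 9, 10, 11, 8, 0]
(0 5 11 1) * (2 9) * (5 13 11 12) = (0 13 11 1)(2 9)(5 12) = [13, 0, 9, 3, 4, 12, 6, 7, 8, 2, 10, 1, 5, 11]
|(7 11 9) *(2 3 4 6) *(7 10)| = 4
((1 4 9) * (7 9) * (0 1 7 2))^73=(0 1 4 2)(7 9)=((0 1 4 2)(7 9))^73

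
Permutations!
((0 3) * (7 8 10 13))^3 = (0 3)(7 13 10 8)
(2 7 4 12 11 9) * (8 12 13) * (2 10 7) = (4 13 8 12 11 9 10 7) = [0, 1, 2, 3, 13, 5, 6, 4, 12, 10, 7, 9, 11, 8]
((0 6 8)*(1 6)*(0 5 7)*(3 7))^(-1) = ((0 1 6 8 5 3 7))^(-1) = (0 7 3 5 8 6 1)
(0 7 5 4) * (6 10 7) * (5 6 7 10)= (10)(0 7 6 5 4)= [7, 1, 2, 3, 0, 4, 5, 6, 8, 9, 10]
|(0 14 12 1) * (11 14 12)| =|(0 12 1)(11 14)| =6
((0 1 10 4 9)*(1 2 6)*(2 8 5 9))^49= (0 8 5 9)(1 6 2 4 10)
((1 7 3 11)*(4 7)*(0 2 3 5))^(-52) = ((0 2 3 11 1 4 7 5))^(-52) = (0 1)(2 4)(3 7)(5 11)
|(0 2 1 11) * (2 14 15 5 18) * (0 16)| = |(0 14 15 5 18 2 1 11 16)| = 9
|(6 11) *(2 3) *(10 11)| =6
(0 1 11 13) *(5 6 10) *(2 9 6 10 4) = (0 1 11 13)(2 9 6 4)(5 10) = [1, 11, 9, 3, 2, 10, 4, 7, 8, 6, 5, 13, 12, 0]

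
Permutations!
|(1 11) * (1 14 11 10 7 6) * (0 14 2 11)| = 4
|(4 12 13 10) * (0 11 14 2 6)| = 20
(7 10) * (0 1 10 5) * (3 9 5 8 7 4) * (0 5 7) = [1, 10, 2, 9, 3, 5, 6, 8, 0, 7, 4] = (0 1 10 4 3 9 7 8)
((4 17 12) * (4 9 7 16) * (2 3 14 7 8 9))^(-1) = (2 12 17 4 16 7 14 3)(8 9)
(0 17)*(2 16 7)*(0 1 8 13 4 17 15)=(0 15)(1 8 13 4 17)(2 16 7)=[15, 8, 16, 3, 17, 5, 6, 2, 13, 9, 10, 11, 12, 4, 14, 0, 7, 1]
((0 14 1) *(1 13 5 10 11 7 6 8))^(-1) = (0 1 8 6 7 11 10 5 13 14)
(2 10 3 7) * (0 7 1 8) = (0 7 2 10 3 1 8) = [7, 8, 10, 1, 4, 5, 6, 2, 0, 9, 3]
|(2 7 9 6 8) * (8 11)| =6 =|(2 7 9 6 11 8)|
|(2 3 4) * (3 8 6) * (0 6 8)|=|(8)(0 6 3 4 2)|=5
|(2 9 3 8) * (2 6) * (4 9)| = |(2 4 9 3 8 6)| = 6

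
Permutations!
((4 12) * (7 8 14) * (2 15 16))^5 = (2 16 15)(4 12)(7 14 8)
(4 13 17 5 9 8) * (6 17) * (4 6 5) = [0, 1, 2, 3, 13, 9, 17, 7, 6, 8, 10, 11, 12, 5, 14, 15, 16, 4] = (4 13 5 9 8 6 17)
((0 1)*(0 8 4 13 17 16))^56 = (17)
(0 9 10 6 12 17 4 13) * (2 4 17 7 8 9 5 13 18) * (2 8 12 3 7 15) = (0 5 13)(2 4 18 8 9 10 6 3 7 12 15) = [5, 1, 4, 7, 18, 13, 3, 12, 9, 10, 6, 11, 15, 0, 14, 2, 16, 17, 8]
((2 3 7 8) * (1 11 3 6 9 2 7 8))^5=((1 11 3 8 7)(2 6 9))^5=(11)(2 9 6)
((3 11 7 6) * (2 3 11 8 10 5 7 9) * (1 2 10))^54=((1 2 3 8)(5 7 6 11 9 10))^54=(11)(1 3)(2 8)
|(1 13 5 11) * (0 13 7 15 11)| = |(0 13 5)(1 7 15 11)| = 12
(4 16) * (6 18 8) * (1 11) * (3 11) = [0, 3, 2, 11, 16, 5, 18, 7, 6, 9, 10, 1, 12, 13, 14, 15, 4, 17, 8] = (1 3 11)(4 16)(6 18 8)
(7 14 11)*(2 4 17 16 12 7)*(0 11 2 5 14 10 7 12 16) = (0 11 5 14 2 4 17)(7 10) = [11, 1, 4, 3, 17, 14, 6, 10, 8, 9, 7, 5, 12, 13, 2, 15, 16, 0]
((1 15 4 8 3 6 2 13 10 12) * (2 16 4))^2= ((1 15 2 13 10 12)(3 6 16 4 8))^2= (1 2 10)(3 16 8 6 4)(12 15 13)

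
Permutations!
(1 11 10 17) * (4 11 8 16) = (1 8 16 4 11 10 17) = [0, 8, 2, 3, 11, 5, 6, 7, 16, 9, 17, 10, 12, 13, 14, 15, 4, 1]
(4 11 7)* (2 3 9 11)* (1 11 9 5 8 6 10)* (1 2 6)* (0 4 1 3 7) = (0 4 6 10 2 7 1 11)(3 5 8) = [4, 11, 7, 5, 6, 8, 10, 1, 3, 9, 2, 0]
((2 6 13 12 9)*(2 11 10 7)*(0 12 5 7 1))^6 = (2 6 13 5 7)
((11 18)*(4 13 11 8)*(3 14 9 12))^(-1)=(3 12 9 14)(4 8 18 11 13)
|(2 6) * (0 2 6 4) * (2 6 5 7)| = 6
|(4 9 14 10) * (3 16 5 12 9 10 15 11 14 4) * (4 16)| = |(3 4 10)(5 12 9 16)(11 14 15)| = 12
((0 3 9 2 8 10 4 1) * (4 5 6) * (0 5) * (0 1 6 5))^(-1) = (0 1 10 8 2 9 3)(4 6)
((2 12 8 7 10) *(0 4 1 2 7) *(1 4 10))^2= ((0 10 7 1 2 12 8))^2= (0 7 2 8 10 1 12)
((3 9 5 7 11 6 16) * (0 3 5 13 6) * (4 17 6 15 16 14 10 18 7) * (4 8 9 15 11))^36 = ((0 3 15 16 5 8 9 13 11)(4 17 6 14 10 18 7))^36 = (4 17 6 14 10 18 7)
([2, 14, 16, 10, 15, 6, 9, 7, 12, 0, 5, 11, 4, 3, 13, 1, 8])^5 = [4, 5, 15, 0, 3, 16, 8, 7, 14, 12, 2, 11, 13, 9, 6, 10, 1]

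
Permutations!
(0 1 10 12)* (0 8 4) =(0 1 10 12 8 4) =[1, 10, 2, 3, 0, 5, 6, 7, 4, 9, 12, 11, 8]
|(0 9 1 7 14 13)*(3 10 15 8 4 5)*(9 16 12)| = 24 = |(0 16 12 9 1 7 14 13)(3 10 15 8 4 5)|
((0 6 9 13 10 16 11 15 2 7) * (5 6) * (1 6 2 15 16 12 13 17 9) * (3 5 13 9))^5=(0 17)(1 6)(2 12)(3 13)(5 10)(7 9)(11 16)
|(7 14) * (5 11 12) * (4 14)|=3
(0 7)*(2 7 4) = (0 4 2 7) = [4, 1, 7, 3, 2, 5, 6, 0]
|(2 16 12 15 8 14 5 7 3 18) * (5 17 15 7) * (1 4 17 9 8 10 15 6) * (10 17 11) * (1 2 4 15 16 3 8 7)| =|(1 15 17 6 2 3 18 4 11 10 16 12)(7 8 14 9)| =12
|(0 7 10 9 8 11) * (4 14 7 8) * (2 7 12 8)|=|(0 2 7 10 9 4 14 12 8 11)|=10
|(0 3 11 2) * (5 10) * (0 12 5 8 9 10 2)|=3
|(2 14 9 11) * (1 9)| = 5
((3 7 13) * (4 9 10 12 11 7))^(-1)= ((3 4 9 10 12 11 7 13))^(-1)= (3 13 7 11 12 10 9 4)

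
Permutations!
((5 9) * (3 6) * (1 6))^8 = (9)(1 3 6)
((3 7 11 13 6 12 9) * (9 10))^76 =(3 6)(7 12)(9 13)(10 11)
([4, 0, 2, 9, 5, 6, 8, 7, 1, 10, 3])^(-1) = [1, 8, 2, 10, 0, 4, 5, 7, 6, 3, 9]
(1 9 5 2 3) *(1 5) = [0, 9, 3, 5, 4, 2, 6, 7, 8, 1] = (1 9)(2 3 5)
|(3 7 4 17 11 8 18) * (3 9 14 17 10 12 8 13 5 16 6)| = 15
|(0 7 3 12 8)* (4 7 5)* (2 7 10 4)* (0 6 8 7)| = |(0 5 2)(3 12 7)(4 10)(6 8)| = 6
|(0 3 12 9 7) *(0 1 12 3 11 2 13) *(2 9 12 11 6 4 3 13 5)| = 20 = |(0 6 4 3 13)(1 11 9 7)(2 5)|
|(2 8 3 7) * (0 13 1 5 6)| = 20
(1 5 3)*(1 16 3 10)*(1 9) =(1 5 10 9)(3 16) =[0, 5, 2, 16, 4, 10, 6, 7, 8, 1, 9, 11, 12, 13, 14, 15, 3]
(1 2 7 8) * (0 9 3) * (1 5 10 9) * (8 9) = (0 1 2 7 9 3)(5 10 8) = [1, 2, 7, 0, 4, 10, 6, 9, 5, 3, 8]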